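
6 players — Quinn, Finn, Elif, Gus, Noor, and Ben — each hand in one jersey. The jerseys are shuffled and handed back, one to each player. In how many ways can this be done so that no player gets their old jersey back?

This is the derangement count D_6: permutations of 6 items with no fixed point.
By inclusion–exclusion this is Σ_{j=0}^{6} (−1)^j C(6,j)·(6−j)!.
Computing: 720 − 720 + 360 − 120 + 30 − 6 + 1 = 265.

265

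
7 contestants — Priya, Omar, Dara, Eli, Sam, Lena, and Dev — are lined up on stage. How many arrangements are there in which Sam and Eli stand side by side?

1440

Treat {Sam, Eli} as a single unit. There are 6 units to order, and the pair itself can be ordered 2 ways.
That gives 2 × 6! = 2 × 720 = 1440.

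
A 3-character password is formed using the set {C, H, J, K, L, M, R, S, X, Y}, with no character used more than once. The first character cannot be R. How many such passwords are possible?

648

The first character has 10−1 = 9 choices (anything except R).
The remaining 2 characters are filled from the other 9 symbols without repetition: 9 × 8 = 72.
Total: 9 × 72 = 648.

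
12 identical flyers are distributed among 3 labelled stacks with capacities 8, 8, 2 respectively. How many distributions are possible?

18

Ignoring the caps, the number of non-negative solutions to x_1+…+x_3 = 12 is C(14,2) = 91.
Subtract solutions that violate a single cap (substitute x_i' = x_i − (cap_i+1)): x_1 ≥ 9 gives C(5,2) = 10; x_2 ≥ 9 gives C(5,2) = 10; x_3 ≥ 3 gives C(11,2) = 55. Together 75.
Add back pairs where two caps are both exceeded: 0 + 1 + 1 = 2.
By inclusion–exclusion the count is 91 − 75 + 2 = 18.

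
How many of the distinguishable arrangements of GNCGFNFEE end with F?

5040

With the last slot taken by F, it remains to arrange the other 8 letters (GNCGNFEE).
Those 8 letters have E appearing twice, G appearing twice, and N appearing twice, giving (8)!/(2!·2!·2!) = 5040.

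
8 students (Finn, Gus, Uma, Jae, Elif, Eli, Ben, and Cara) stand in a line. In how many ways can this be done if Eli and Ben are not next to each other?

30240

There are 8! = 40320 arrangements in all. If Eli and Ben are adjacent, merging them into one block gives 2·(7)! = 10080 arrangements.
Complementary counting: 40320 − 10080 = 30240.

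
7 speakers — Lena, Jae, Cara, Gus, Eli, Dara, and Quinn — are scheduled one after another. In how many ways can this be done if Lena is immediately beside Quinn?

Place the 5 others and the Lena-Quinn pair as 6 objects in a line; the pair has 2 internal arrangements.
So the count is 2·(6)! = 1440.

1440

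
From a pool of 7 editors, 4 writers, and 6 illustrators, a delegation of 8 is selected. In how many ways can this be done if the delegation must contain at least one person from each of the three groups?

With no constraint there are C(17,8) = 24310 possible selections.
Selections missing a whole group: no editors → C(10,8) = 45; no writers → C(13,8) = 1287; no illustrators → C(11,8) = 165.
Add back selections omitting two groups (i.e. drawn from a single group): C(7,8) + C(4,8) + C(6,8) = 0.
By inclusion–exclusion: 24310 − 1497 + 0 = 22813.

22813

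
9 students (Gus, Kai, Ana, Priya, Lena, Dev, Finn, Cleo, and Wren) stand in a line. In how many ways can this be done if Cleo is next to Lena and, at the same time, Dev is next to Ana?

Treat {Cleo,Lena} as one block (2 orders) and {Dev,Ana} as another (2 orders).
That leaves 7 units to arrange: 2 × 2 × 7! = 4 × 5040 = 20160.

20160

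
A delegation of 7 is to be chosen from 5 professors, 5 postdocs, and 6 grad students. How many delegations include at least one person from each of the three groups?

Unrestricted: C(16,7) = 11440 ways to pick any 7 of the 16.
Subtract selections that omit an entire group: no professors → C(11,7) = 330; no postdocs → C(11,7) = 330; no grad students → C(10,7) = 120.
Add back selections omitting two groups (i.e. drawn from a single group): C(5,7) + C(5,7) + C(6,7) = 0.
By inclusion–exclusion: 11440 − 780 + 0 = 10660.

10660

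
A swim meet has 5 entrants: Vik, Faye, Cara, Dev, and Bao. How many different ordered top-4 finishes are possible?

120

There are 5 choices for 1st place, 4 for 2nd, and so on down to 2 for position 4.
That gives 5 × 4 × 3 × 2 = 120.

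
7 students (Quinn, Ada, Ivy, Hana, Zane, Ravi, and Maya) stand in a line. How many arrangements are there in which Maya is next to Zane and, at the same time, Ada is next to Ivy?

Treat {Maya,Zane} as one block (2 orders) and {Ada,Ivy} as another (2 orders).
That leaves 5 units to arrange: 2 × 2 × 5! = 4 × 120 = 480.

480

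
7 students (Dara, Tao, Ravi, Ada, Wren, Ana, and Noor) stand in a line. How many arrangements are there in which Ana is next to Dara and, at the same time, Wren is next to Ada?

Treat {Ana,Dara} as one block (2 orders) and {Wren,Ada} as another (2 orders).
That leaves 5 units to arrange: 2 × 2 × 5! = 4 × 120 = 480.

480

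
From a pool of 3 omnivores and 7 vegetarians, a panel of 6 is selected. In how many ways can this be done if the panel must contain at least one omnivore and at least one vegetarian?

With no constraint there are C(10,6) = 210 possible selections.
Selections missing a whole group: no omnivores → C(7,6) = 7; no vegetarians → C(3,6) = 0.
Both groups omitted at once is impossible, so 210 − 7 = 203.

203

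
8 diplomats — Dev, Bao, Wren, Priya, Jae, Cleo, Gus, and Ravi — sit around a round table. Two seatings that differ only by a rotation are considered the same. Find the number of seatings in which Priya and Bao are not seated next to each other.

All circular seatings of 8 people number (7)! = 5040.
Seatings with Priya beside Bao: treat them as a block with 2 internal orders, giving 2 × (6)! = 1440.
Subtracting, 5040 − 1440 = 3600.

3600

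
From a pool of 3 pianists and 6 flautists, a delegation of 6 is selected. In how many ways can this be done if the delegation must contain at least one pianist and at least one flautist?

Unrestricted: C(9,6) = 84 ways to pick any 6 of the 9.
Subtract selections that omit an entire group: no pianists → C(6,6) = 1; no flautists → C(3,6) = 0.
Both groups omitted at once is impossible, so 84 − 1 = 83.

83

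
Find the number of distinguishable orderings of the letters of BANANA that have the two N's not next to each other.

40

Total arrangements of BANANA: 6!/(3!·2!) = 60.
Arrangements with the N's together: treat NN as one letter, giving (5)!/(3!) = 20.
Subtracting, 60 − 20 = 40 arrangements keep the N's apart.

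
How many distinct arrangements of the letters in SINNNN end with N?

With the last slot taken by N, it remains to arrange the other 5 letters (SINNN).
Those 5 letters have N appearing 3 times, giving (5)!/(3!) = 20.

20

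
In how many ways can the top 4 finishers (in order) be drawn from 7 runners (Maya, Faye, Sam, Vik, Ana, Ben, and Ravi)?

There are 7 choices for 1st place, 6 for 2nd, and so on down to 4 for position 4.
That gives 7 × 6 × 5 × 4 = 840.

840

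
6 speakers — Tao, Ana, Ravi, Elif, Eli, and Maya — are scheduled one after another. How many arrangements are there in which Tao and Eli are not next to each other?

480

There are 6! = 720 arrangements in all. If Tao and Eli are adjacent, merging them into one block gives 2·(5)! = 240 arrangements.
Complementary counting: 720 − 240 = 480.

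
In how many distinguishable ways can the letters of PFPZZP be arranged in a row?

60

PFPZZP has 6 letters with P appearing 3 times and Z appearing twice.
Dividing 6! = 720 by 3!·2! = 12 for the repeated letters gives 60.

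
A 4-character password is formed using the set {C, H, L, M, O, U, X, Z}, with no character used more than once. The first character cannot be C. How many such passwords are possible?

The first character has 8−1 = 7 choices (anything except C).
The remaining 3 characters are filled from the other 7 symbols without repetition: 7 × 6 × 5 = 210.
Total: 7 × 210 = 1470.

1470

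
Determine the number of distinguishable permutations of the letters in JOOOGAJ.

420

The 7 letters of JOOOGAJ have repeats: J appearing twice and O appearing 3 times.
Dividing 7! = 5040 by 3!·2! = 12 for the repeated letters gives 420.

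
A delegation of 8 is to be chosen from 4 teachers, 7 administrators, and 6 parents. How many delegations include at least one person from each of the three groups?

22813

Unrestricted: C(17,8) = 24310 ways to pick any 8 of the 17.
Subtract selections that omit an entire group: no teachers → C(13,8) = 1287; no administrators → C(10,8) = 45; no parents → C(11,8) = 165.
Add back selections omitting two groups (i.e. drawn from a single group): C(4,8) + C(7,8) + C(6,8) = 0.
By inclusion–exclusion: 24310 − 1497 + 0 = 22813.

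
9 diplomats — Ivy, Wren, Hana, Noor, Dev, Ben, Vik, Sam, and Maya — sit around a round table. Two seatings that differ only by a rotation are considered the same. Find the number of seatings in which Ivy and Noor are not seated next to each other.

All circular seatings of 9 people number (8)! = 40320.
Those with Ivy next to Noor: fuse the pair into one unit and seat 8 units around a circle — 2·(7)! = 10080.
Subtracting, 40320 − 10080 = 30240.

30240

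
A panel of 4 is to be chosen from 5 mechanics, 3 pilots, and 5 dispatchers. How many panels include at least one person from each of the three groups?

Unrestricted: C(13,4) = 715 ways to pick any 4 of the 13.
Subtract selections that omit an entire group: no mechanics → C(8,4) = 70; no pilots → C(10,4) = 210; no dispatchers → C(8,4) = 70.
Add back selections omitting two groups (i.e. drawn from a single group): C(5,4) + C(3,4) + C(5,4) = 10.
By inclusion–exclusion: 715 − 350 + 10 = 375.

375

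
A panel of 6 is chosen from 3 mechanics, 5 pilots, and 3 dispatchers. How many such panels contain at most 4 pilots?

Split by how many pilots are chosen (0 through 4).
Sum: C(5,0)·C(6,6) + C(5,1)·C(6,5) + C(5,2)·C(6,4) + C(5,3)·C(6,3) + C(5,4)·C(6,2) = 1 + 30 + 150 + 200 + 75 = 456.

456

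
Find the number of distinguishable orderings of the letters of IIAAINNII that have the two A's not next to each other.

588

Total arrangements of IIAAINNII: 9!/(5!·2!·2!) = 756.
Arrangements with the A's together: treat AA as one letter, giving (8)!/(5!·2!) = 168.
Hence 756 − 168 = 588.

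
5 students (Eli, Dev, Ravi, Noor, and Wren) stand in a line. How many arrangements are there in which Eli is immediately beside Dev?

48

Place the 3 others and the Eli-Dev pair as 4 objects in a line; the pair has 2 internal arrangements.
So the count is 2·(4)! = 48.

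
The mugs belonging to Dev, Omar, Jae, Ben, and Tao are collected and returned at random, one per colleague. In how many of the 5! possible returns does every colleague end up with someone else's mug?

44

Let Aᵢ be the assignments in which colleague i gets their own mug. We want the size of the complement of A₁∪…∪A_5.
By inclusion–exclusion this is Σ_{j=0}^{5} (−1)^j C(5,j)·(5−j)!.
Computing: 120 − 120 + 60 − 20 + 5 − 1 = 44.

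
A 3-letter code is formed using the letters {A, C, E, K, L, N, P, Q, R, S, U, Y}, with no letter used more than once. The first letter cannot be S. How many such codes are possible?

1210

The first letter has 12−1 = 11 choices (anything except S).
The remaining 2 letters are filled from the other 11 symbols without repetition: 11 × 10 = 110.
Total: 11 × 110 = 1210.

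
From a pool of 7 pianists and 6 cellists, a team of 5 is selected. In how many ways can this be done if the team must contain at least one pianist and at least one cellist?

1260

With no constraint there are C(13,5) = 1287 possible selections.
Selections missing a whole group: no pianists → C(6,5) = 6; no cellists → C(7,5) = 21.
Both groups omitted at once is impossible, so 1287 − 27 = 1260.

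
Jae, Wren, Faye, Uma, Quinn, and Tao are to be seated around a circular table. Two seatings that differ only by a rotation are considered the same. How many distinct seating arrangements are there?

120

Around a circle, 6 distinct people have 6!/6 = (5)! = 120 rotationally distinct seatings.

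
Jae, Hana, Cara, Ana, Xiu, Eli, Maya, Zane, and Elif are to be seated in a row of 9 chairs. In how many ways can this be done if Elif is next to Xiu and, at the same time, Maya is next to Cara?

Treat {Elif,Xiu} as one block (2 orders) and {Maya,Cara} as another (2 orders).
That leaves 7 units to arrange: 2 × 2 × 7! = 4 × 5040 = 20160.

20160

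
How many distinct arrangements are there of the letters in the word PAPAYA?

PAPAYA has 6 letters with A appearing 3 times and P appearing twice.
The number of distinct arrangements is 6!/(3!·2!) = 720/12 = 60.

60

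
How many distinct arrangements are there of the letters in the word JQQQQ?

5

The 5 letters of JQQQQ have repeats: Q appearing 4 times.
Dividing 5! = 120 by 4! = 24 for the repeated letters gives 5.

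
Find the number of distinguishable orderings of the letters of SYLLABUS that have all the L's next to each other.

Treat the 2 copies of L as a single block. The multiset to arrange is then {LL, A, B, S, S, U, Y}, 7 items in all.
That gives (7)!/(2!) = 2520 arrangements.

2520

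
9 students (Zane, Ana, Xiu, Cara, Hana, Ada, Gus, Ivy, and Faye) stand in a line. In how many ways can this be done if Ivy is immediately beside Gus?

Glue Ivy and Gus into one block (2 internal orders), leaving 8 units to arrange in a row.
That gives 2 × 8! = 2 × 40320 = 80640.

80640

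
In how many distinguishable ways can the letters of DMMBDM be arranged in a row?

The 6 letters of DMMBDM have repeats: D appearing twice and M appearing 3 times.
So there are 6! / (3!·2!) = 60 distinguishable arrangements.

60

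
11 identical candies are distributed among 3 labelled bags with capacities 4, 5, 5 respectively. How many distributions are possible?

10

By stars and bars, unrestricted non-negative solutions to x_1+…+x_3 = 11 number C(11+2,2) = 78.
Subtract solutions that violate a single cap (substitute x_i' = x_i − (cap_i+1)): x_1 ≥ 5 gives C(8,2) = 28; x_2 ≥ 6 gives C(7,2) = 21; x_3 ≥ 6 gives C(7,2) = 21. Together 70.
Add back pairs where two caps are both exceeded: 1 + 1 + 0 = 2.
By inclusion–exclusion the count is 78 − 70 + 2 = 10.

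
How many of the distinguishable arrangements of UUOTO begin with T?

6

Fix T in the first position and arrange the remaining 4 letters.
Those 4 letters have O appearing twice and U appearing twice, giving (4)!/(2!·2!) = 6.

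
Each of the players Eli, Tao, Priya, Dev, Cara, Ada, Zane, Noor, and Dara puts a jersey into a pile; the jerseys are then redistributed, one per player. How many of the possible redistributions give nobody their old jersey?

133496

This is the derangement count D_9: permutations of 9 items with no fixed point.
By inclusion–exclusion this is Σ_{j=0}^{9} (−1)^j C(9,j)·(9−j)!.
Computing: 362880 − 362880 + 181440 − 60480 + 15120 − 3024 + 504 − 72 + 9 − 1 = 133496.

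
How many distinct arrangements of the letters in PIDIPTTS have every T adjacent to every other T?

1260

Treat the 2 copies of T as a single block. The multiset to arrange is then {TT, D, I, I, P, P, S}, 7 items in all.
That gives (7)!/(2!·2!) = 1260 arrangements.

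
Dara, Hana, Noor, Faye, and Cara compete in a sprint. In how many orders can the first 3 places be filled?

60

There are 5 choices for 1st place, 4 for 2nd, and 3 for 3rd.
That gives 5 × 4 × 3 = 60.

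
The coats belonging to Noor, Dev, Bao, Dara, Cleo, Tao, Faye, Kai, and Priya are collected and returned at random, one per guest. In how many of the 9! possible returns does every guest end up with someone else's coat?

133496

Count assignments avoiding every fixed point. For any j of the 9 guests fixed to their own coat, the other 9−j can be arranged in (9−j)! ways.
By inclusion–exclusion this is Σ_{j=0}^{9} (−1)^j C(9,j)·(9−j)!.
Computing: 362880 − 362880 + 181440 − 60480 + 15120 − 3024 + 504 − 72 + 9 − 1 = 133496.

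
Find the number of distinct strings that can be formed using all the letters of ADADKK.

The 6 letters of ADADKK have repeats: A appearing twice, D appearing twice, and K appearing twice.
The number of distinct arrangements is 6!/(2!·2!·2!) = 720/8 = 90.

90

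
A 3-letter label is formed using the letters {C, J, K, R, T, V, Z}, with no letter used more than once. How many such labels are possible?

Choose and order 3 of the 7 symbols: the first letter has 7 options, the next 6, then 5.
That product is 7 × 6 × 5 = 210.

210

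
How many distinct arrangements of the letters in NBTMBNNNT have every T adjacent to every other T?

Treat the 2 copies of T as a single block. The multiset to arrange is then {TT, B, B, M, N, N, N, N}, 8 items in all.
That gives (8)!/(4!·2!) = 840 arrangements.

840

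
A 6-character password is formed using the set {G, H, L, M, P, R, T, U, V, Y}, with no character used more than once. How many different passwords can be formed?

151200

With no repetition, fill the 6 characters in order: 10 choices, then 9, down to 5.
10 × 9 × 8 × 7 × 6 × 5 = 151200.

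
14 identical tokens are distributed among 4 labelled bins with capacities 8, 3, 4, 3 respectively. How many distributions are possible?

Without the upper bounds there are C(17,3) = 680 ways to split 14 among 4 bins.
Subtract solutions that violate a single cap (substitute x_i' = x_i − (cap_i+1)): x_1 ≥ 9 gives C(8,3) = 56; x_2 ≥ 4 gives C(13,3) = 286; x_3 ≥ 5 gives C(12,3) = 220; x_4 ≥ 4 gives C(13,3) = 286. Together 848.
Add back pairs where two caps are both exceeded: 4 + 1 + 4 + 56 + 84 + 56 = 205.
Subtract triples: 0 + 0 + 0 + 4 = 4.
By inclusion–exclusion the count is 680 − 848 + 205 − 4 = 33.

33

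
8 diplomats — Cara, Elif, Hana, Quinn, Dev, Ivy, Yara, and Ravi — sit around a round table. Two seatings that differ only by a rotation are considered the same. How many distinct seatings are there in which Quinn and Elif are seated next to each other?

Treat {Quinn, Elif} as one unit (2 internal orders) and seat the resulting 7 units around the table: (6)! circular arrangements.
So 2 × (6)! = 2 × 720 = 1440.

1440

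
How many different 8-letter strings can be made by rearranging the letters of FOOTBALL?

The 8 letters of FOOTBALL have repeats: L appearing twice and O appearing twice.
So there are 8! / (2!·2!) = 10080 distinguishable arrangements.

10080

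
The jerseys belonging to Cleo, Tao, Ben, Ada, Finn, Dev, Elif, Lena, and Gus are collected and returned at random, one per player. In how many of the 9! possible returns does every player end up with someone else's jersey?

133496

This is the derangement count D_9: permutations of 9 items with no fixed point.
By inclusion–exclusion this is Σ_{j=0}^{9} (−1)^j C(9,j)·(9−j)!.
Computing: 362880 − 362880 + 181440 − 60480 + 15120 − 3024 + 504 − 72 + 9 − 1 = 133496.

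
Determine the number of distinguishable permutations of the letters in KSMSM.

Letter multiplicities in KSMSM: K×1, M×2, S×2.
So there are 5! / (2!·2!) = 30 distinguishable arrangements.

30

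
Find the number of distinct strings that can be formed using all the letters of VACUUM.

360

VACUUM has 6 letters with U appearing twice.
The number of distinct arrangements is 6!/(2!) = 720/2 = 360.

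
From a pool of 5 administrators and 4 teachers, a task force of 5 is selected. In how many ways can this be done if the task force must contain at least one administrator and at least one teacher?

125

Total 5-person selections from all 9: C(9,5) = 126.
Selections missing a whole group: no administrators → C(4,5) = 0; no teachers → C(5,5) = 1.
Both groups omitted at once is impossible, so 126 − 1 = 125.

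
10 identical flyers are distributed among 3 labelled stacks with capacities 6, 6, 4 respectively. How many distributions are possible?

25

By stars and bars, unrestricted non-negative solutions to x_1+…+x_3 = 10 number C(10+2,2) = 66.
Subtract solutions that violate a single cap (substitute x_i' = x_i − (cap_i+1)): x_1 ≥ 7 gives C(5,2) = 10; x_2 ≥ 7 gives C(5,2) = 10; x_3 ≥ 5 gives C(7,2) = 21. Together 41.
No two caps can be exceeded simultaneously, so the pair terms are all 0.
By inclusion–exclusion the count is 66 − 41 + 0 = 25.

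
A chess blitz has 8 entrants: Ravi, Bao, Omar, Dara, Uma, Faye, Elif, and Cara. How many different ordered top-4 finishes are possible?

1680

This is an ordered selection of 4 from 8: P(8,4).
That gives 8 × 7 × 6 × 5 = 1680.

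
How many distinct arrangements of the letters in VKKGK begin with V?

4

Fix V in the first position and arrange the remaining 4 letters.
Those 4 letters have K appearing 3 times, giving (4)!/(3!) = 4.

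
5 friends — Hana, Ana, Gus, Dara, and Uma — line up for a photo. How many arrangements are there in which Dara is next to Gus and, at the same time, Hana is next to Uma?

24

Treat {Dara,Gus} as one block (2 orders) and {Hana,Uma} as another (2 orders).
That leaves 3 units to arrange: 2 × 2 × 3! = 4 × 6 = 24.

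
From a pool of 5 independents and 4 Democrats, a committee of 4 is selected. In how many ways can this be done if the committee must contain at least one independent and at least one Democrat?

Unrestricted: C(9,4) = 126 ways to pick any 4 of the 9.
Subtract selections that omit an entire group: no independents → C(4,4) = 1; no Democrats → C(5,4) = 5.
Both groups omitted at once is impossible, so 126 − 6 = 120.

120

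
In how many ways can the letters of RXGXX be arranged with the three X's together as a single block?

Treat the 3 copies of X as a single block. The multiset to arrange is then {XXX, G, R}, 3 items in all.
All 3 items are distinct, so there are (3)! = 6 arrangements.

6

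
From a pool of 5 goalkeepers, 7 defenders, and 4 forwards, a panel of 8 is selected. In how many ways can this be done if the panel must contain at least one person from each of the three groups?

With no constraint there are C(16,8) = 12870 possible selections.
Selections missing a whole group: no goalkeepers → C(11,8) = 165; no defenders → C(9,8) = 9; no forwards → C(12,8) = 495.
Add back selections omitting two groups (i.e. drawn from a single group): C(5,8) + C(7,8) + C(4,8) = 0.
By inclusion–exclusion: 12870 − 669 + 0 = 12201.

12201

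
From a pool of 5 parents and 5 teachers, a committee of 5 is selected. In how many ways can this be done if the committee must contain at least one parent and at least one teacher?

Total 5-person selections from all 10: C(10,5) = 252.
Subtract selections that omit an entire group: no parents → C(5,5) = 1; no teachers → C(5,5) = 1.
Both groups omitted at once is impossible, so 252 − 2 = 250.

250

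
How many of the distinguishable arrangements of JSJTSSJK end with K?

140

With the last slot taken by K, it remains to arrange the other 7 letters (JSJTSSJ).
Those 7 letters have J appearing 3 times and S appearing 3 times, giving (7)!/(3!·3!) = 140.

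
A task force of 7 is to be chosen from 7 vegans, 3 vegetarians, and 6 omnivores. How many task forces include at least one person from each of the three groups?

9569

Total 7-person selections from all 16: C(16,7) = 11440.
Selections missing a whole group: no vegans → C(9,7) = 36; no vegetarians → C(13,7) = 1716; no omnivores → C(10,7) = 120.
Add back selections omitting two groups (i.e. drawn from a single group): C(7,7) + C(3,7) + C(6,7) = 1.
By inclusion–exclusion: 11440 − 1872 + 1 = 9569.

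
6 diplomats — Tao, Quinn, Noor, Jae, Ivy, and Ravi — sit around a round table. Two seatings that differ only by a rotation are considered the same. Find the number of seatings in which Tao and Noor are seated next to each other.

48

Treat {Tao, Noor} as one unit (2 internal orders) and seat the resulting 5 units around the table: (4)! circular arrangements.
So 2 × (4)! = 2 × 24 = 48.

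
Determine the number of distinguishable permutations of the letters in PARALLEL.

3360

PARALLEL has 8 letters with A appearing twice and L appearing 3 times.
Dividing 8! = 40320 by 3!·2! = 12 for the repeated letters gives 3360.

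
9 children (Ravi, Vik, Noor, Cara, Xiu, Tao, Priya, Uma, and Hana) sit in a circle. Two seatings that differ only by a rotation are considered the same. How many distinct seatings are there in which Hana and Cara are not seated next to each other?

30240

Without the restriction there are (8)! = 40320 seatings.
Seatings with Hana beside Cara: treat them as a block with 2 internal orders, giving 2 × (7)! = 10080.
Subtracting, 40320 − 10080 = 30240.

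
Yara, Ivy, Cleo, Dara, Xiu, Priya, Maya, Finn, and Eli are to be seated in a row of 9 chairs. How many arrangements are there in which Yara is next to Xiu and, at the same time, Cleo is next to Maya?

Treat {Yara,Xiu} as one block (2 orders) and {Cleo,Maya} as another (2 orders).
That leaves 7 units to arrange: 2 × 2 × 7! = 4 × 5040 = 20160.

20160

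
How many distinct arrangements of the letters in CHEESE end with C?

With the last slot taken by C, it remains to arrange the other 5 letters (HEESE).
Those 5 letters have E appearing 3 times, giving (5)!/(3!) = 20.

20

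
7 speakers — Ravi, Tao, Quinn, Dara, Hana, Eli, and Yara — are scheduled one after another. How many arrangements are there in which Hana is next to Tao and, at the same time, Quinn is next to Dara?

480

Treat {Hana,Tao} as one block (2 orders) and {Quinn,Dara} as another (2 orders).
That leaves 5 units to arrange: 2 × 2 × 5! = 4 × 120 = 480.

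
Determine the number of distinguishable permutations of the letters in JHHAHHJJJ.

630

Letter multiplicities in JHHAHHJJJ: A×1, H×4, J×4.
So there are 9! / (4!·4!) = 630 distinguishable arrangements.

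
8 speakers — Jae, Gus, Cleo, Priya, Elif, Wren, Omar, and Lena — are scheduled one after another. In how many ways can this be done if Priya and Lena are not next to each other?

30240

Of the 8! = 40320 arrangements, those with Priya and Lena adjacent number 2 × 7! = 10080 (treat the pair as a block with 2 internal orders).
Complementary counting: 40320 − 10080 = 30240.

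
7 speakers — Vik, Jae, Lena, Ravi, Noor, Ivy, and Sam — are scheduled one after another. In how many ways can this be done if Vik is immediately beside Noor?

1440

Place the 5 others and the Vik-Noor pair as 6 objects in a line; the pair has 2 internal arrangements.
That gives 2 × 6! = 2 × 720 = 1440.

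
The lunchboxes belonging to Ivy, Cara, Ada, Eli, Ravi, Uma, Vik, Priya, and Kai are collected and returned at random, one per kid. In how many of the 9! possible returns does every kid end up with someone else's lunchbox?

Let Aᵢ be the assignments in which kid i gets their own lunchbox. We want the size of the complement of A₁∪…∪A_9.
By inclusion–exclusion this is Σ_{j=0}^{9} (−1)^j C(9,j)·(9−j)!.
Computing: 362880 − 362880 + 181440 − 60480 + 15120 − 3024 + 504 − 72 + 9 − 1 = 133496.

133496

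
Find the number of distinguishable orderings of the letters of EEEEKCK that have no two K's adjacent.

Total arrangements of EEEEKCK: 7!/(4!·2!) = 105.
If the two K's are adjacent, glue them into one block, leaving 6 items to arrange: (6)!/(4!) = 30 ways.
Subtracting, 105 − 30 = 75 arrangements keep the K's apart.

75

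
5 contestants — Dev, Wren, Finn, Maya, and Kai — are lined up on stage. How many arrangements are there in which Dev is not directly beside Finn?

72

Of the 5! = 120 arrangements, those with Dev and Finn adjacent number 2 × 4! = 48 (treat the pair as a block with 2 internal orders).
So 120 − 48 = 72 arrangements keep them apart.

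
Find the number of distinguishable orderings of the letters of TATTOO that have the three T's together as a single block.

12

Treat the 3 copies of T as a single block. The multiset to arrange is then {TTT, A, O, O}, 4 items in all.
That gives (4)!/(2!) = 12 arrangements.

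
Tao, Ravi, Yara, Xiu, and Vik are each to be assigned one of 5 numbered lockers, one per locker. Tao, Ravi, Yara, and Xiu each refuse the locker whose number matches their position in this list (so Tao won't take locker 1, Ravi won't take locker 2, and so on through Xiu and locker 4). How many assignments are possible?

53

Let Aᵢ (for 1 ≤ i ≤ 4) be the placements that put person i in their forbidden locker. Any j of these fix j positions, leaving (5−j)! ways to fill the rest, and there are C(4,j) ways to pick which j.
By inclusion–exclusion, the number of valid placements is Σ_{j=0}^{4} (−1)^j C(4,j)·(5−j)!.
Computing: 120 − 96 + 36 − 8 + 1 = 53.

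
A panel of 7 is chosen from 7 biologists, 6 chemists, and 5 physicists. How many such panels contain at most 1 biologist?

Split by how many biologists are chosen (0 through 1).
Sum: C(7,0)·C(11,7) + C(7,1)·C(11,6) = 330 + 3234 = 3564.

3564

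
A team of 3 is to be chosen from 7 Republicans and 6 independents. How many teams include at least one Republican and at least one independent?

Unrestricted: C(13,3) = 286 ways to pick any 3 of the 13.
Subtract selections that omit an entire group: no Republicans → C(6,3) = 20; no independents → C(7,3) = 35.
Both groups omitted at once is impossible, so 286 − 55 = 231.

231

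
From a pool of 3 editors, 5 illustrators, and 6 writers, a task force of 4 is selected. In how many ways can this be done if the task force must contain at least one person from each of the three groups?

With no constraint there are C(14,4) = 1001 possible selections.
Subtract selections that omit an entire group: no editors → C(11,4) = 330; no illustrators → C(9,4) = 126; no writers → C(8,4) = 70.
Add back selections omitting two groups (i.e. drawn from a single group): C(3,4) + C(5,4) + C(6,4) = 20.
By inclusion–exclusion: 1001 − 526 + 20 = 495.

495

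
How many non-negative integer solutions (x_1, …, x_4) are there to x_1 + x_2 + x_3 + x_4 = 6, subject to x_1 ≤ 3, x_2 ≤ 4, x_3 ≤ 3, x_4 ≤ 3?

By stars and bars, unrestricted non-negative solutions to x_1+…+x_4 = 6 number C(6+3,3) = 84.
Subtract solutions that violate a single cap (substitute x_i' = x_i − (cap_i+1)): x_1 ≥ 4 gives C(5,3) = 10; x_2 ≥ 5 gives C(4,3) = 4; x_3 ≥ 4 gives C(5,3) = 10; x_4 ≥ 4 gives C(5,3) = 10. Together 34.
No two caps can be exceeded simultaneously, so the pair terms are all 0.
By inclusion–exclusion the count is 84 − 34 + 0 = 50.

50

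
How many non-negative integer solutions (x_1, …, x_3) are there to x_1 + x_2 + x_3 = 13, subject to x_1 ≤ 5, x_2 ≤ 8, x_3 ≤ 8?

Without the upper bounds there are C(15,2) = 105 ways to split 13 among 3 variables.
Subtract solutions that violate a single cap (substitute x_i' = x_i − (cap_i+1)): x_1 ≥ 6 gives C(9,2) = 36; x_2 ≥ 9 gives C(6,2) = 15; x_3 ≥ 9 gives C(6,2) = 15. Together 66.
No two caps can be exceeded simultaneously, so the pair terms are all 0.
By inclusion–exclusion the count is 105 − 66 + 0 = 39.

39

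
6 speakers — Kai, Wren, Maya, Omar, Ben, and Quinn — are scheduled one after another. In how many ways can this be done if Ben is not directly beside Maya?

There are 6! = 720 arrangements in all. If Ben and Maya are adjacent, merging them into one block gives 2·(5)! = 240 arrangements.
Complementary counting: 720 − 240 = 480.

480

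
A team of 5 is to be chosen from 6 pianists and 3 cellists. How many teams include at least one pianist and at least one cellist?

With no constraint there are C(9,5) = 126 possible selections.
Subtract selections that omit an entire group: no pianists → C(3,5) = 0; no cellists → C(6,5) = 6.
Both groups omitted at once is impossible, so 126 − 6 = 120.

120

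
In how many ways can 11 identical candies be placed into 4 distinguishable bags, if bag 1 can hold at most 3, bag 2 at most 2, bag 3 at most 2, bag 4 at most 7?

By stars and bars, unrestricted non-negative solutions to x_1+…+x_4 = 11 number C(11+3,3) = 364.
Subtract solutions that violate a single cap (substitute x_i' = x_i − (cap_i+1)): x_1 ≥ 4 gives C(10,3) = 120; x_2 ≥ 3 gives C(11,3) = 165; x_3 ≥ 3 gives C(11,3) = 165; x_4 ≥ 8 gives C(6,3) = 20. Together 470.
Add back pairs where two caps are both exceeded: 35 + 35 + 0 + 56 + 1 + 1 = 128.
Subtract triples: 4 + 0 + 0 + 0 = 4.
By inclusion–exclusion the count is 364 − 470 + 128 − 4 = 18.

18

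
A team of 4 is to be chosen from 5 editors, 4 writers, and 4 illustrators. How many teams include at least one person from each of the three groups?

Total 4-person selections from all 13: C(13,4) = 715.
Selections missing a whole group: no editors → C(8,4) = 70; no writers → C(9,4) = 126; no illustrators → C(9,4) = 126.
Add back selections omitting two groups (i.e. drawn from a single group): C(5,4) + C(4,4) + C(4,4) = 7.
By inclusion–exclusion: 715 − 322 + 7 = 400.

400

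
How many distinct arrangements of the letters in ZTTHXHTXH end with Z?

560

Fix Z in the last position and arrange the remaining 8 letters.
Those 8 letters have H appearing 3 times, T appearing 3 times, and X appearing twice, giving (8)!/(3!·3!·2!) = 560.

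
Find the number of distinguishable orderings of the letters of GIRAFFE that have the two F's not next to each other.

1800

There are 7!/(2!) = 2520 arrangements of GIRAFFE in total.
Arrangements with the F's together: treat FF as one letter, giving (6)! = 720.
Hence 2520 − 720 = 1800.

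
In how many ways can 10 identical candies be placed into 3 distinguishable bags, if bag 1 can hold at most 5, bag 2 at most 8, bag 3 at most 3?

21

Without the upper bounds there are C(12,2) = 66 ways to split 10 among 3 bags.
Subtract solutions that violate a single cap (substitute x_i' = x_i − (cap_i+1)): x_1 ≥ 6 gives C(6,2) = 15; x_2 ≥ 9 gives C(3,2) = 3; x_3 ≥ 4 gives C(8,2) = 28. Together 46.
Add back pairs where two caps are both exceeded: 0 + 1 + 0 = 1.
By inclusion–exclusion the count is 66 − 46 + 1 = 21.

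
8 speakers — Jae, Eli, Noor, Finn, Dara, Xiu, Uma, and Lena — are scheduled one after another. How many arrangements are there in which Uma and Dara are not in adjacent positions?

30240

There are 8! = 40320 arrangements in all. If Uma and Dara are adjacent, merging them into one block gives 2·(7)! = 10080 arrangements.
So 40320 − 10080 = 30240 arrangements keep them apart.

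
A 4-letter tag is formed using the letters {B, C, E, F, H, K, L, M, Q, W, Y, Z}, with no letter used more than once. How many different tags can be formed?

11880

With no repetition, fill the 4 letters in order: 12 choices, then 11, down to 9.
12 × 11 × 10 × 9 = 11880.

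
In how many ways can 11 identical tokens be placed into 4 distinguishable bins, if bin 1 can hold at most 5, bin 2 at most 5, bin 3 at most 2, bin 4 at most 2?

18

Ignoring the caps, the number of non-negative solutions to x_1+…+x_4 = 11 is C(14,3) = 364.
Subtract solutions that violate a single cap (substitute x_i' = x_i − (cap_i+1)): x_1 ≥ 6 gives C(8,3) = 56; x_2 ≥ 6 gives C(8,3) = 56; x_3 ≥ 3 gives C(11,3) = 165; x_4 ≥ 3 gives C(11,3) = 165. Together 442.
Add back pairs where two caps are both exceeded: 0 + 10 + 10 + 10 + 10 + 56 = 96.
By inclusion–exclusion the count is 364 − 442 + 96 = 18.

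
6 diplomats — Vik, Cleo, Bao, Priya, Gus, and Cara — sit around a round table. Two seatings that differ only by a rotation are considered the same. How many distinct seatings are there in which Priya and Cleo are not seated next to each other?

Without the restriction there are (5)! = 120 seatings.
Seatings with Priya beside Cleo: treat them as a block with 2 internal orders, giving 2 × (4)! = 48.
Subtracting, 120 − 48 = 72.

72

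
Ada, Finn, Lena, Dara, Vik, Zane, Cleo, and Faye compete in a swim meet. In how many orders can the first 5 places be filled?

This is an ordered selection of 5 from 8: P(8,5).
That gives 8 × 7 × 6 × 5 × 4 = 6720.

6720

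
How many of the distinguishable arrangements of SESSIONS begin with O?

Fix O in the first position and arrange the remaining 7 letters.
Those 7 letters have S appearing 4 times, giving (7)!/(4!) = 210.

210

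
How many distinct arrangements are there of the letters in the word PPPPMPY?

42

The 7 letters of PPPPMPY have repeats: P appearing 5 times.
So there are 7! / (5!) = 42 distinguishable arrangements.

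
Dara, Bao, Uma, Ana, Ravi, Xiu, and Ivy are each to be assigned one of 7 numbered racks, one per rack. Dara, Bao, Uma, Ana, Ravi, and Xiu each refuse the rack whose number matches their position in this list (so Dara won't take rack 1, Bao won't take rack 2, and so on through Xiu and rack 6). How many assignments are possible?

2119

Let Aᵢ (for 1 ≤ i ≤ 6) be the placements that put person i in their forbidden rack. Any j of these fix j positions, leaving (7−j)! ways to fill the rest, and there are C(6,j) ways to pick which j.
By inclusion–exclusion, the number of valid placements is Σ_{j=0}^{6} (−1)^j C(6,j)·(7−j)!.
Computing: 5040 − 4320 + 1800 − 480 + 90 − 12 + 1 = 2119.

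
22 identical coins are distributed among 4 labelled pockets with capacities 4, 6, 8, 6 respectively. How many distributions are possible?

By stars and bars, unrestricted non-negative solutions to x_1+…+x_4 = 22 number C(22+3,3) = 2300.
Subtract solutions that violate a single cap (substitute x_i' = x_i − (cap_i+1)): x_1 ≥ 5 gives C(20,3) = 1140; x_2 ≥ 7 gives C(18,3) = 816; x_3 ≥ 9 gives C(16,3) = 560; x_4 ≥ 7 gives C(18,3) = 816. Together 3332.
Add back pairs where two caps are both exceeded: 286 + 165 + 286 + 84 + 165 + 84 = 1070.
Subtract triples: 4 + 20 + 4 + 0 = 28.
By inclusion–exclusion the count is 2300 − 3332 + 1070 − 28 = 10.

10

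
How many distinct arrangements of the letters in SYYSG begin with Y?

12

With the first slot taken by Y, it remains to arrange the other 4 letters (SYSG).
Those 4 letters have S appearing twice, giving (4)!/(2!) = 12.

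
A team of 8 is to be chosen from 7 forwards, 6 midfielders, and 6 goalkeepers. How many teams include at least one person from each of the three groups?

Total 8-person selections from all 19: C(19,8) = 75582.
Subtract selections that omit an entire group: no forwards → C(12,8) = 495; no midfielders → C(13,8) = 1287; no goalkeepers → C(13,8) = 1287.
Add back selections omitting two groups (i.e. drawn from a single group): C(7,8) + C(6,8) + C(6,8) = 0.
By inclusion–exclusion: 75582 − 3069 + 0 = 72513.

72513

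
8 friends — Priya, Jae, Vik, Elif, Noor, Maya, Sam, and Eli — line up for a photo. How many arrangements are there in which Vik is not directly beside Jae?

Of the 8! = 40320 arrangements, those with Vik and Jae adjacent number 2 × 7! = 10080 (treat the pair as a block with 2 internal orders).
Complementary counting: 40320 − 10080 = 30240.

30240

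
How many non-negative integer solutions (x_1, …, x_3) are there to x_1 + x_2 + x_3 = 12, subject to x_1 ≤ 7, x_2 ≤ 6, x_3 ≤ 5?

27

Ignoring the caps, the number of non-negative solutions to x_1+…+x_3 = 12 is C(14,2) = 91.
Subtract solutions that violate a single cap (substitute x_i' = x_i − (cap_i+1)): x_1 ≥ 8 gives C(6,2) = 15; x_2 ≥ 7 gives C(7,2) = 21; x_3 ≥ 6 gives C(8,2) = 28. Together 64.
No two caps can be exceeded simultaneously, so the pair terms are all 0.
By inclusion–exclusion the count is 91 − 64 + 0 = 27.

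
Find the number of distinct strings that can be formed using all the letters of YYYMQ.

The 5 letters of YYYMQ have repeats: Y appearing 3 times.
Dividing 5! = 120 by 3! = 6 for the repeated letters gives 20.

20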